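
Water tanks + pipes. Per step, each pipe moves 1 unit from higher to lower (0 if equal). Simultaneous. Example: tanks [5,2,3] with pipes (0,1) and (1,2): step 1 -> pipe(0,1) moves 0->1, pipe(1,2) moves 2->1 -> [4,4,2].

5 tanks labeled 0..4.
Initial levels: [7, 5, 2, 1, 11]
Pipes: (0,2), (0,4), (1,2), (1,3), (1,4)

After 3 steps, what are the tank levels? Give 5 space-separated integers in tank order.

Answer: 6 5 5 4 6

Derivation:
Step 1: flows [0->2,4->0,1->2,1->3,4->1] -> levels [7 4 4 2 9]
Step 2: flows [0->2,4->0,1=2,1->3,4->1] -> levels [7 4 5 3 7]
Step 3: flows [0->2,0=4,2->1,1->3,4->1] -> levels [6 5 5 4 6]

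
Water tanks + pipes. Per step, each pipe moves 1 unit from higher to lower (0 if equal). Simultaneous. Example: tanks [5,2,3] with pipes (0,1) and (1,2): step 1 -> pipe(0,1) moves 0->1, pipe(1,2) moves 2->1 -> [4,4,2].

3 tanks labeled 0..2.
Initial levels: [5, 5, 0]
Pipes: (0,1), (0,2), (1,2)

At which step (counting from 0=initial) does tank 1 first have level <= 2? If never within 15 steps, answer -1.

Step 1: flows [0=1,0->2,1->2] -> levels [4 4 2]
Step 2: flows [0=1,0->2,1->2] -> levels [3 3 4]
Step 3: flows [0=1,2->0,2->1] -> levels [4 4 2]
  -> period-2 cycle (repeats step 1); tank 1 never drops to <=2
Tank 1 never reaches <=2 within 15 steps

Answer: -1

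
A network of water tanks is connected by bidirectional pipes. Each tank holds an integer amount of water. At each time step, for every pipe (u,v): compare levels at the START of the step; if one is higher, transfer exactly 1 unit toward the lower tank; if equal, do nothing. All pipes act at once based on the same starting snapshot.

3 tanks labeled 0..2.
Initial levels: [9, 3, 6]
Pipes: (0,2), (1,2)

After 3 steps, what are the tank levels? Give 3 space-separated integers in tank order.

Step 1: flows [0->2,2->1] -> levels [8 4 6]
Step 2: flows [0->2,2->1] -> levels [7 5 6]
Step 3: flows [0->2,2->1] -> levels [6 6 6]

Answer: 6 6 6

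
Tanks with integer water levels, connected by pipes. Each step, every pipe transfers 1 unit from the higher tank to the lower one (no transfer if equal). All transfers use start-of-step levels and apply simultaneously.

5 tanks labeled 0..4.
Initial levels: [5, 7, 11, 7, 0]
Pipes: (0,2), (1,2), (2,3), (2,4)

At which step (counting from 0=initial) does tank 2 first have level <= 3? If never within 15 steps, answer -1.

Step 1: flows [2->0,2->1,2->3,2->4] -> levels [6 8 7 8 1]
Step 2: flows [2->0,1->2,3->2,2->4] -> levels [7 7 7 7 2]
Step 3: flows [0=2,1=2,2=3,2->4] -> levels [7 7 6 7 3]
Step 4: flows [0->2,1->2,3->2,2->4] -> levels [6 6 8 6 4]
Step 5: flows [2->0,2->1,2->3,2->4] -> levels [7 7 4 7 5]
Step 6: flows [0->2,1->2,3->2,4->2] -> levels [6 6 8 6 4]
  -> period-2 cycle (repeats step 4); tank 2 never drops to <=3
Tank 2 never reaches <=3 within 15 steps

Answer: -1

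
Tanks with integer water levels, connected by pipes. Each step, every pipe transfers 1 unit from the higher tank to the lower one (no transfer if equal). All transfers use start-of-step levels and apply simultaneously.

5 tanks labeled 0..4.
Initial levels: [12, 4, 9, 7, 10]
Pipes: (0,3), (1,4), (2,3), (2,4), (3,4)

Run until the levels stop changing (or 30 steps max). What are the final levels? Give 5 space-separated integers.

Step 1: flows [0->3,4->1,2->3,4->2,4->3] -> levels [11 5 9 10 7]
Step 2: flows [0->3,4->1,3->2,2->4,3->4] -> levels [10 6 9 9 8]
Step 3: flows [0->3,4->1,2=3,2->4,3->4] -> levels [9 7 8 9 9]
Step 4: flows [0=3,4->1,3->2,4->2,3=4] -> levels [9 8 10 8 7]
Step 5: flows [0->3,1->4,2->3,2->4,3->4] -> levels [8 7 8 9 10]
Step 6: flows [3->0,4->1,3->2,4->2,4->3] -> levels [9 8 10 8 7]
  -> period-2 cycle: step 6 state = step 4 state; never stabilizes
  -> state at step 30: (30-4) mod 2 = 0, same as step 4 -> [9 8 10 8 7]

Answer: 9 8 10 8 7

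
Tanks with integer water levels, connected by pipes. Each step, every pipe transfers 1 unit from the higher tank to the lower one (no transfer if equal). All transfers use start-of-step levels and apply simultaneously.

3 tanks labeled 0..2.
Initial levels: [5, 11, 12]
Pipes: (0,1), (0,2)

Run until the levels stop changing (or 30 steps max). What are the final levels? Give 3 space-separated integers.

Answer: 8 10 10

Derivation:
Step 1: flows [1->0,2->0] -> levels [7 10 11]
Step 2: flows [1->0,2->0] -> levels [9 9 10]
Step 3: flows [0=1,2->0] -> levels [10 9 9]
Step 4: flows [0->1,0->2] -> levels [8 10 10]
Step 5: flows [1->0,2->0] -> levels [10 9 9]
  -> period-2 cycle: step 5 state = step 3 state; never stabilizes
  -> state at step 30: (30-3) mod 2 = 1, same as step 4 -> [8 10 10]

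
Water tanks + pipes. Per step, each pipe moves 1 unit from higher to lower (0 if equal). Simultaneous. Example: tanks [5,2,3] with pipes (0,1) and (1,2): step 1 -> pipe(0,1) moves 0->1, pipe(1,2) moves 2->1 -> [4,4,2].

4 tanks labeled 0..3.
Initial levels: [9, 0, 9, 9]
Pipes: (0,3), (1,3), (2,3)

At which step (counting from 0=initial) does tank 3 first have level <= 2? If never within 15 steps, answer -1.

Answer: -1

Derivation:
Step 1: flows [0=3,3->1,2=3] -> levels [9 1 9 8]
Step 2: flows [0->3,3->1,2->3] -> levels [8 2 8 9]
Step 3: flows [3->0,3->1,3->2] -> levels [9 3 9 6]
Step 4: flows [0->3,3->1,2->3] -> levels [8 4 8 7]
Step 5: flows [0->3,3->1,2->3] -> levels [7 5 7 8]
Step 6: flows [3->0,3->1,3->2] -> levels [8 6 8 5]
Step 7: flows [0->3,1->3,2->3] -> levels [7 5 7 8]
  -> period-2 cycle (repeats step 5); tank 3 never drops to <=2
Tank 3 never reaches <=2 within 15 steps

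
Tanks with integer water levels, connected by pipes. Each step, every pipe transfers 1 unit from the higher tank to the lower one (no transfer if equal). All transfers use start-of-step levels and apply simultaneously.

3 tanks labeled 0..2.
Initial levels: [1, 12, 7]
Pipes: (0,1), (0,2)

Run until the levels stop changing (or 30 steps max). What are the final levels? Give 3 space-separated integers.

Step 1: flows [1->0,2->0] -> levels [3 11 6]
Step 2: flows [1->0,2->0] -> levels [5 10 5]
Step 3: flows [1->0,0=2] -> levels [6 9 5]
Step 4: flows [1->0,0->2] -> levels [6 8 6]
Step 5: flows [1->0,0=2] -> levels [7 7 6]
Step 6: flows [0=1,0->2] -> levels [6 7 7]
Step 7: flows [1->0,2->0] -> levels [8 6 6]
Step 8: flows [0->1,0->2] -> levels [6 7 7]
  -> period-2 cycle: step 8 state = step 6 state; never stabilizes
  -> state at step 30: (30-6) mod 2 = 0, same as step 6 -> [6 7 7]

Answer: 6 7 7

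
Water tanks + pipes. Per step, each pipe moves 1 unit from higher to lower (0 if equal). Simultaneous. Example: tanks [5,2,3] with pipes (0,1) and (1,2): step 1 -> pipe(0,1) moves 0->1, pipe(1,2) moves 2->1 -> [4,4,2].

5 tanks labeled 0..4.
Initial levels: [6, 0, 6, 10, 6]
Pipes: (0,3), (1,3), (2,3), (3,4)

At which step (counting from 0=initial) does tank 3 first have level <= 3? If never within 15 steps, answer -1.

Answer: -1

Derivation:
Step 1: flows [3->0,3->1,3->2,3->4] -> levels [7 1 7 6 7]
Step 2: flows [0->3,3->1,2->3,4->3] -> levels [6 2 6 8 6]
Step 3: flows [3->0,3->1,3->2,3->4] -> levels [7 3 7 4 7]
Step 4: flows [0->3,3->1,2->3,4->3] -> levels [6 4 6 6 6]
Step 5: flows [0=3,3->1,2=3,3=4] -> levels [6 5 6 5 6]
Step 6: flows [0->3,1=3,2->3,4->3] -> levels [5 5 5 8 5]
Step 7: flows [3->0,3->1,3->2,3->4] -> levels [6 6 6 4 6]
Step 8: flows [0->3,1->3,2->3,4->3] -> levels [5 5 5 8 5]
  -> period-2 cycle (repeats step 6); tank 3 never drops to <=3
Tank 3 never reaches <=3 within 15 steps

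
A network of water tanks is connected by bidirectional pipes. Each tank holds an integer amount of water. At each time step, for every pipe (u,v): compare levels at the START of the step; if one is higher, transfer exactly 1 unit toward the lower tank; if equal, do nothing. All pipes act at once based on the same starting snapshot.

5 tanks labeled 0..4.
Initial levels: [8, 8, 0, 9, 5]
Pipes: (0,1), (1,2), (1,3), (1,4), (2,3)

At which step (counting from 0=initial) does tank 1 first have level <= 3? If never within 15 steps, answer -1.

Answer: 4

Derivation:
Step 1: flows [0=1,1->2,3->1,1->4,3->2] -> levels [8 7 2 7 6]
Step 2: flows [0->1,1->2,1=3,1->4,3->2] -> levels [7 6 4 6 7]
Step 3: flows [0->1,1->2,1=3,4->1,3->2] -> levels [6 7 6 5 6]
Step 4: flows [1->0,1->2,1->3,1->4,2->3] -> levels [7 3 6 7 7]
Tank 1 first reaches <=3 at step 4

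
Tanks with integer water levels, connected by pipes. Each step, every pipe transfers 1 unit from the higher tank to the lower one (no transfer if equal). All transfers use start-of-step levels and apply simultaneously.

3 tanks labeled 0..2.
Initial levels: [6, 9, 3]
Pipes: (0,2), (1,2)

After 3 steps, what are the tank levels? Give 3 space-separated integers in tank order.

Answer: 6 6 6

Derivation:
Step 1: flows [0->2,1->2] -> levels [5 8 5]
Step 2: flows [0=2,1->2] -> levels [5 7 6]
Step 3: flows [2->0,1->2] -> levels [6 6 6]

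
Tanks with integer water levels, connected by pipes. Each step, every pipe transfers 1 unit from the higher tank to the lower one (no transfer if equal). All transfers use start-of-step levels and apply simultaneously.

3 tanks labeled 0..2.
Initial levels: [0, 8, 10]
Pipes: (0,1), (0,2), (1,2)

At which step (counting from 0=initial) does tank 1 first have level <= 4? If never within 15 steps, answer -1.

Step 1: flows [1->0,2->0,2->1] -> levels [2 8 8]
Step 2: flows [1->0,2->0,1=2] -> levels [4 7 7]
Step 3: flows [1->0,2->0,1=2] -> levels [6 6 6]
Step 4: flows [0=1,0=2,1=2] -> levels [6 6 6]
  -> stable; tank 1 stays at 6 > 4
Tank 1 never reaches <=4 within 15 steps

Answer: -1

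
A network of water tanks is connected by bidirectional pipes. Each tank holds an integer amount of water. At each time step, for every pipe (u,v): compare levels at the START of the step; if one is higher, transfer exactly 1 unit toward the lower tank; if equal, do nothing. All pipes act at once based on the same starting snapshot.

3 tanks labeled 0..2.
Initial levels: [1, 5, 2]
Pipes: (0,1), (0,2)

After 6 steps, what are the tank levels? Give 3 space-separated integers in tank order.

Step 1: flows [1->0,2->0] -> levels [3 4 1]
Step 2: flows [1->0,0->2] -> levels [3 3 2]
Step 3: flows [0=1,0->2] -> levels [2 3 3]
Step 4: flows [1->0,2->0] -> levels [4 2 2]
Step 5: flows [0->1,0->2] -> levels [2 3 3]
  -> period-2 cycle: step 5 state = step 3 state
  -> state at step 6: (6-3) mod 2 = 1, same as step 4 -> [4 2 2]

Answer: 4 2 2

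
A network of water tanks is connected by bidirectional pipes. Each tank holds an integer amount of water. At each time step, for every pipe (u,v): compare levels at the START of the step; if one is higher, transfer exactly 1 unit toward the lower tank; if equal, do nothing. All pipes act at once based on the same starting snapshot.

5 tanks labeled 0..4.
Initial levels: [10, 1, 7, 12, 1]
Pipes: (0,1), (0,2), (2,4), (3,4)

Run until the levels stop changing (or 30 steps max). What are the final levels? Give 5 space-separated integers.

Step 1: flows [0->1,0->2,2->4,3->4] -> levels [8 2 7 11 3]
Step 2: flows [0->1,0->2,2->4,3->4] -> levels [6 3 7 10 5]
Step 3: flows [0->1,2->0,2->4,3->4] -> levels [6 4 5 9 7]
Step 4: flows [0->1,0->2,4->2,3->4] -> levels [4 5 7 8 7]
Step 5: flows [1->0,2->0,2=4,3->4] -> levels [6 4 6 7 8]
Step 6: flows [0->1,0=2,4->2,4->3] -> levels [5 5 7 8 6]
Step 7: flows [0=1,2->0,2->4,3->4] -> levels [6 5 5 7 8]
Step 8: flows [0->1,0->2,4->2,4->3] -> levels [4 6 7 8 6]
Step 9: flows [1->0,2->0,2->4,3->4] -> levels [6 5 5 7 8]
  -> period-2 cycle: step 9 state = step 7 state; never stabilizes
  -> state at step 30: (30-7) mod 2 = 1, same as step 8 -> [4 6 7 8 6]

Answer: 4 6 7 8 6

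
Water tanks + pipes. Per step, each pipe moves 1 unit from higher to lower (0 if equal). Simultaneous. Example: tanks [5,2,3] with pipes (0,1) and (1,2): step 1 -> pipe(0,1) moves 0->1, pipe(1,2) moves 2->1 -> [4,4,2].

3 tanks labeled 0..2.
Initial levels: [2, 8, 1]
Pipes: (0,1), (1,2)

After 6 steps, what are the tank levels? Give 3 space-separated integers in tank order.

Answer: 3 5 3

Derivation:
Step 1: flows [1->0,1->2] -> levels [3 6 2]
Step 2: flows [1->0,1->2] -> levels [4 4 3]
Step 3: flows [0=1,1->2] -> levels [4 3 4]
Step 4: flows [0->1,2->1] -> levels [3 5 3]
Step 5: flows [1->0,1->2] -> levels [4 3 4]
  -> period-2 cycle: step 5 state = step 3 state
  -> state at step 6: (6-3) mod 2 = 1, same as step 4 -> [3 5 3]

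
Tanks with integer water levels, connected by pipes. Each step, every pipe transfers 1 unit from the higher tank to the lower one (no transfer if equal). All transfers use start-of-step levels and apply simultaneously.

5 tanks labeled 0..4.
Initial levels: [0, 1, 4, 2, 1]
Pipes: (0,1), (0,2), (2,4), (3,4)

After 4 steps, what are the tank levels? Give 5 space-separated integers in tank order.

Step 1: flows [1->0,2->0,2->4,3->4] -> levels [2 0 2 1 3]
Step 2: flows [0->1,0=2,4->2,4->3] -> levels [1 1 3 2 1]
Step 3: flows [0=1,2->0,2->4,3->4] -> levels [2 1 1 1 3]
Step 4: flows [0->1,0->2,4->2,4->3] -> levels [0 2 3 2 1]

Answer: 0 2 3 2 1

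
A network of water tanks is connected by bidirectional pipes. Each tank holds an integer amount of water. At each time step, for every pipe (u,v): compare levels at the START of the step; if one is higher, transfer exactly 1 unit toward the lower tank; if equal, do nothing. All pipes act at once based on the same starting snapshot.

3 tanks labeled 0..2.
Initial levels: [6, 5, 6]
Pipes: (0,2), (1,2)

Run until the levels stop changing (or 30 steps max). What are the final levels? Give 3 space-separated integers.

Answer: 5 5 7

Derivation:
Step 1: flows [0=2,2->1] -> levels [6 6 5]
Step 2: flows [0->2,1->2] -> levels [5 5 7]
Step 3: flows [2->0,2->1] -> levels [6 6 5]
  -> period-2 cycle: step 3 state = step 1 state; never stabilizes
  -> state at step 30: (30-1) mod 2 = 1, same as step 2 -> [5 5 7]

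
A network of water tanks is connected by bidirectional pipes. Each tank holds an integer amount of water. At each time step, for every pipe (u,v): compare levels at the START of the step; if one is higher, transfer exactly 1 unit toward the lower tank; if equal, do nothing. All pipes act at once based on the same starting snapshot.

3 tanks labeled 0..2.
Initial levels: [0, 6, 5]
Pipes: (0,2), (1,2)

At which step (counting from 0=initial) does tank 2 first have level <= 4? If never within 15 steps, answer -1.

Step 1: flows [2->0,1->2] -> levels [1 5 5]
Step 2: flows [2->0,1=2] -> levels [2 5 4]
Tank 2 first reaches <=4 at step 2

Answer: 2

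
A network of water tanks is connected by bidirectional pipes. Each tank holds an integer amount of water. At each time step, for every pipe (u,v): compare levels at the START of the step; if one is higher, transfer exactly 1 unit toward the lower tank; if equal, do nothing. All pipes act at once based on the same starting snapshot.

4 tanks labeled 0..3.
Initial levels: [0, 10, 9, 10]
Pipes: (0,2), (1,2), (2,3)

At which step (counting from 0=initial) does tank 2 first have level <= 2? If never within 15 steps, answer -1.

Answer: -1

Derivation:
Step 1: flows [2->0,1->2,3->2] -> levels [1 9 10 9]
Step 2: flows [2->0,2->1,2->3] -> levels [2 10 7 10]
Step 3: flows [2->0,1->2,3->2] -> levels [3 9 8 9]
Step 4: flows [2->0,1->2,3->2] -> levels [4 8 9 8]
Step 5: flows [2->0,2->1,2->3] -> levels [5 9 6 9]
Step 6: flows [2->0,1->2,3->2] -> levels [6 8 7 8]
Step 7: flows [2->0,1->2,3->2] -> levels [7 7 8 7]
Step 8: flows [2->0,2->1,2->3] -> levels [8 8 5 8]
Step 9: flows [0->2,1->2,3->2] -> levels [7 7 8 7]
  -> period-2 cycle (repeats step 7); tank 2 never drops to <=2
Tank 2 never reaches <=2 within 15 steps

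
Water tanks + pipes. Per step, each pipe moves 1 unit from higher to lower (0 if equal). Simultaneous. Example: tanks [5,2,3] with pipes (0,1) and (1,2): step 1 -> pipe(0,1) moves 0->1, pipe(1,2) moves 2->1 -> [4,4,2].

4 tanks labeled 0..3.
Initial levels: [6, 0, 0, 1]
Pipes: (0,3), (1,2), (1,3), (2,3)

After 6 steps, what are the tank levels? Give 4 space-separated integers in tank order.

Answer: 2 2 2 1

Derivation:
Step 1: flows [0->3,1=2,3->1,3->2] -> levels [5 1 1 0]
Step 2: flows [0->3,1=2,1->3,2->3] -> levels [4 0 0 3]
Step 3: flows [0->3,1=2,3->1,3->2] -> levels [3 1 1 2]
Step 4: flows [0->3,1=2,3->1,3->2] -> levels [2 2 2 1]
Step 5: flows [0->3,1=2,1->3,2->3] -> levels [1 1 1 4]
Step 6: flows [3->0,1=2,3->1,3->2] -> levels [2 2 2 1]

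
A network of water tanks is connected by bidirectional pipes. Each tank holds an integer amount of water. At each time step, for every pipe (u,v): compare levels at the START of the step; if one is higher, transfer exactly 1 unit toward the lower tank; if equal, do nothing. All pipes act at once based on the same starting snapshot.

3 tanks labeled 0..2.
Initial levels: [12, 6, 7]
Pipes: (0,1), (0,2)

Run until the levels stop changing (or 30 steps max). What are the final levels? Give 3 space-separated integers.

Step 1: flows [0->1,0->2] -> levels [10 7 8]
Step 2: flows [0->1,0->2] -> levels [8 8 9]
Step 3: flows [0=1,2->0] -> levels [9 8 8]
Step 4: flows [0->1,0->2] -> levels [7 9 9]
Step 5: flows [1->0,2->0] -> levels [9 8 8]
  -> period-2 cycle: step 5 state = step 3 state; never stabilizes
  -> state at step 30: (30-3) mod 2 = 1, same as step 4 -> [7 9 9]

Answer: 7 9 9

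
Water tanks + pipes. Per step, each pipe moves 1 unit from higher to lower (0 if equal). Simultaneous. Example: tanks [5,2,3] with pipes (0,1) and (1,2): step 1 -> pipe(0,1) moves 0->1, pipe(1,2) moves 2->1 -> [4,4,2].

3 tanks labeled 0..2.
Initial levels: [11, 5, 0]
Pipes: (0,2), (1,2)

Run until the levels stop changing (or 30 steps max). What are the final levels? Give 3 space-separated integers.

Step 1: flows [0->2,1->2] -> levels [10 4 2]
Step 2: flows [0->2,1->2] -> levels [9 3 4]
Step 3: flows [0->2,2->1] -> levels [8 4 4]
Step 4: flows [0->2,1=2] -> levels [7 4 5]
Step 5: flows [0->2,2->1] -> levels [6 5 5]
Step 6: flows [0->2,1=2] -> levels [5 5 6]
Step 7: flows [2->0,2->1] -> levels [6 6 4]
Step 8: flows [0->2,1->2] -> levels [5 5 6]
  -> period-2 cycle: step 8 state = step 6 state; never stabilizes
  -> state at step 30: (30-6) mod 2 = 0, same as step 6 -> [5 5 6]

Answer: 5 5 6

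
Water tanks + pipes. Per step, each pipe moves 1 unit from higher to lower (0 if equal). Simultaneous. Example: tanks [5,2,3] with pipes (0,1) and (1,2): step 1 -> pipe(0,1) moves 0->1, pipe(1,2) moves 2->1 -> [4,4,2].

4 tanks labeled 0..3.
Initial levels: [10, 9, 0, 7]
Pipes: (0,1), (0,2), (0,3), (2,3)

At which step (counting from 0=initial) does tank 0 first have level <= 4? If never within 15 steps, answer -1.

Answer: -1

Derivation:
Step 1: flows [0->1,0->2,0->3,3->2] -> levels [7 10 2 7]
Step 2: flows [1->0,0->2,0=3,3->2] -> levels [7 9 4 6]
Step 3: flows [1->0,0->2,0->3,3->2] -> levels [6 8 6 6]
Step 4: flows [1->0,0=2,0=3,2=3] -> levels [7 7 6 6]
Step 5: flows [0=1,0->2,0->3,2=3] -> levels [5 7 7 7]
Step 6: flows [1->0,2->0,3->0,2=3] -> levels [8 6 6 6]
Step 7: flows [0->1,0->2,0->3,2=3] -> levels [5 7 7 7]
  -> period-2 cycle (repeats step 5); tank 0 never drops to <=4
Tank 0 never reaches <=4 within 15 steps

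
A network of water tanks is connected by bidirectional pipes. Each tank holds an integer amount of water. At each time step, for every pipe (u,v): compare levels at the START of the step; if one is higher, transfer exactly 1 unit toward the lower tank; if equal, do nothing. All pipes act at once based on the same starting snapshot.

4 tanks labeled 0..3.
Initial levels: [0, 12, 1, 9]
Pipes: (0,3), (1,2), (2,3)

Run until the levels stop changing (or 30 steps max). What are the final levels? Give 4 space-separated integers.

Step 1: flows [3->0,1->2,3->2] -> levels [1 11 3 7]
Step 2: flows [3->0,1->2,3->2] -> levels [2 10 5 5]
Step 3: flows [3->0,1->2,2=3] -> levels [3 9 6 4]
Step 4: flows [3->0,1->2,2->3] -> levels [4 8 6 4]
Step 5: flows [0=3,1->2,2->3] -> levels [4 7 6 5]
Step 6: flows [3->0,1->2,2->3] -> levels [5 6 6 5]
Step 7: flows [0=3,1=2,2->3] -> levels [5 6 5 6]
Step 8: flows [3->0,1->2,3->2] -> levels [6 5 7 4]
Step 9: flows [0->3,2->1,2->3] -> levels [5 6 5 6]
  -> period-2 cycle: step 9 state = step 7 state; never stabilizes
  -> state at step 30: (30-7) mod 2 = 1, same as step 8 -> [6 5 7 4]

Answer: 6 5 7 4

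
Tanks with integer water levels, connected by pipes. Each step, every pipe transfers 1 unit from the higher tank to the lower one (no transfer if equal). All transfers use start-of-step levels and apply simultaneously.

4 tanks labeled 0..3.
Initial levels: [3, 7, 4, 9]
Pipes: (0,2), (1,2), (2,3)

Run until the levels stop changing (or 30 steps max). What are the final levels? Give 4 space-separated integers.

Answer: 5 5 8 5

Derivation:
Step 1: flows [2->0,1->2,3->2] -> levels [4 6 5 8]
Step 2: flows [2->0,1->2,3->2] -> levels [5 5 6 7]
Step 3: flows [2->0,2->1,3->2] -> levels [6 6 5 6]
Step 4: flows [0->2,1->2,3->2] -> levels [5 5 8 5]
Step 5: flows [2->0,2->1,2->3] -> levels [6 6 5 6]
  -> period-2 cycle: step 5 state = step 3 state; never stabilizes
  -> state at step 30: (30-3) mod 2 = 1, same as step 4 -> [5 5 8 5]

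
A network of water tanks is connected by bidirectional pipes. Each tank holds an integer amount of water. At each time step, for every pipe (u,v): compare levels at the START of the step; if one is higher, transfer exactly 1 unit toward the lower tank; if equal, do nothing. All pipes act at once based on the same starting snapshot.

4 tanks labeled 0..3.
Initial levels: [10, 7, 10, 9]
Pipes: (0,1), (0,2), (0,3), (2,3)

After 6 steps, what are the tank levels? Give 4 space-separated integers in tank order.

Step 1: flows [0->1,0=2,0->3,2->3] -> levels [8 8 9 11]
Step 2: flows [0=1,2->0,3->0,3->2] -> levels [10 8 9 9]
Step 3: flows [0->1,0->2,0->3,2=3] -> levels [7 9 10 10]
Step 4: flows [1->0,2->0,3->0,2=3] -> levels [10 8 9 9]
  -> period-2 cycle: step 4 state = step 2 state
  -> state at step 6: (6-2) mod 2 = 0, same as step 2 -> [10 8 9 9]

Answer: 10 8 9 9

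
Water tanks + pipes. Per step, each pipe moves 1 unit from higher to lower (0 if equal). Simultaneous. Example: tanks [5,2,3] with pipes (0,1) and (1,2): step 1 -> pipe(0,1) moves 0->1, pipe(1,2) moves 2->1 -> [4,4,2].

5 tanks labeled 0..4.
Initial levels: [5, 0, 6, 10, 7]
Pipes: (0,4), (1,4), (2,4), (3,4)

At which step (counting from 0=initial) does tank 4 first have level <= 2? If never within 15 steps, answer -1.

Answer: -1

Derivation:
Step 1: flows [4->0,4->1,4->2,3->4] -> levels [6 1 7 9 5]
Step 2: flows [0->4,4->1,2->4,3->4] -> levels [5 2 6 8 7]
Step 3: flows [4->0,4->1,4->2,3->4] -> levels [6 3 7 7 5]
Step 4: flows [0->4,4->1,2->4,3->4] -> levels [5 4 6 6 7]
Step 5: flows [4->0,4->1,4->2,4->3] -> levels [6 5 7 7 3]
Step 6: flows [0->4,1->4,2->4,3->4] -> levels [5 4 6 6 7]
  -> period-2 cycle (repeats step 4); tank 4 never drops to <=2
Tank 4 never reaches <=2 within 15 steps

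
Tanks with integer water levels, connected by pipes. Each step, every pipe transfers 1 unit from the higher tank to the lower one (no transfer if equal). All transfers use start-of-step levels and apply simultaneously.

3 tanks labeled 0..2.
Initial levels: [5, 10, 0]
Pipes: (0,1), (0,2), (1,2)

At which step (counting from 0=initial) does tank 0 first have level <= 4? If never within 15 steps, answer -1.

Step 1: flows [1->0,0->2,1->2] -> levels [5 8 2]
Step 2: flows [1->0,0->2,1->2] -> levels [5 6 4]
Step 3: flows [1->0,0->2,1->2] -> levels [5 4 6]
Step 4: flows [0->1,2->0,2->1] -> levels [5 6 4]
  -> period-2 cycle (repeats step 2); tank 0 never drops to <=4
Tank 0 never reaches <=4 within 15 steps

Answer: -1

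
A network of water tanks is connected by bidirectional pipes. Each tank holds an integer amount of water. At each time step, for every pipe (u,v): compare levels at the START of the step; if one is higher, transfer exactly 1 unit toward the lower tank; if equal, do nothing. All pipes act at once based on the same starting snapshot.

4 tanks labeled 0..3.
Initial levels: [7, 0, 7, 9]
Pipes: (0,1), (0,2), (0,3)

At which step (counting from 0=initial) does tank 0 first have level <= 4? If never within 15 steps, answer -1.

Answer: 5

Derivation:
Step 1: flows [0->1,0=2,3->0] -> levels [7 1 7 8]
Step 2: flows [0->1,0=2,3->0] -> levels [7 2 7 7]
Step 3: flows [0->1,0=2,0=3] -> levels [6 3 7 7]
Step 4: flows [0->1,2->0,3->0] -> levels [7 4 6 6]
Step 5: flows [0->1,0->2,0->3] -> levels [4 5 7 7]
Tank 0 first reaches <=4 at step 5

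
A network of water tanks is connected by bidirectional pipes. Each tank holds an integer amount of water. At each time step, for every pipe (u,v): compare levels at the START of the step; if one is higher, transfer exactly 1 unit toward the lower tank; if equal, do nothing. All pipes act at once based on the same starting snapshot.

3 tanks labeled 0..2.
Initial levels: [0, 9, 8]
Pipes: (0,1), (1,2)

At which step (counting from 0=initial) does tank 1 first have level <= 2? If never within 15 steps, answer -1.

Step 1: flows [1->0,1->2] -> levels [1 7 9]
Step 2: flows [1->0,2->1] -> levels [2 7 8]
Step 3: flows [1->0,2->1] -> levels [3 7 7]
Step 4: flows [1->0,1=2] -> levels [4 6 7]
Step 5: flows [1->0,2->1] -> levels [5 6 6]
Step 6: flows [1->0,1=2] -> levels [6 5 6]
Step 7: flows [0->1,2->1] -> levels [5 7 5]
Step 8: flows [1->0,1->2] -> levels [6 5 6]
  -> period-2 cycle (repeats step 6); tank 1 never drops to <=2
Tank 1 never reaches <=2 within 15 steps

Answer: -1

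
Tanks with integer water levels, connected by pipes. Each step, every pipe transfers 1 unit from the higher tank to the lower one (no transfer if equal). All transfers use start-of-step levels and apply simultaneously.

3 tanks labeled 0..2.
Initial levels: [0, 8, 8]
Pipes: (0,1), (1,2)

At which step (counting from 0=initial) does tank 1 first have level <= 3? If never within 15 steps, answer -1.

Answer: -1

Derivation:
Step 1: flows [1->0,1=2] -> levels [1 7 8]
Step 2: flows [1->0,2->1] -> levels [2 7 7]
Step 3: flows [1->0,1=2] -> levels [3 6 7]
Step 4: flows [1->0,2->1] -> levels [4 6 6]
Step 5: flows [1->0,1=2] -> levels [5 5 6]
Step 6: flows [0=1,2->1] -> levels [5 6 5]
Step 7: flows [1->0,1->2] -> levels [6 4 6]
Step 8: flows [0->1,2->1] -> levels [5 6 5]
  -> period-2 cycle (repeats step 6); tank 1 never drops to <=3
Tank 1 never reaches <=3 within 15 steps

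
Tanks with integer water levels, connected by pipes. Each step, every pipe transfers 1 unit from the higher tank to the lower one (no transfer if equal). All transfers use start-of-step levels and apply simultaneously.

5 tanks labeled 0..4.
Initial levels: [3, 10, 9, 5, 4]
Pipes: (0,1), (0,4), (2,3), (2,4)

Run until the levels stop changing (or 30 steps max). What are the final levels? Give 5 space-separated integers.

Answer: 5 7 5 7 7

Derivation:
Step 1: flows [1->0,4->0,2->3,2->4] -> levels [5 9 7 6 4]
Step 2: flows [1->0,0->4,2->3,2->4] -> levels [5 8 5 7 6]
Step 3: flows [1->0,4->0,3->2,4->2] -> levels [7 7 7 6 4]
Step 4: flows [0=1,0->4,2->3,2->4] -> levels [6 7 5 7 6]
Step 5: flows [1->0,0=4,3->2,4->2] -> levels [7 6 7 6 5]
Step 6: flows [0->1,0->4,2->3,2->4] -> levels [5 7 5 7 7]
Step 7: flows [1->0,4->0,3->2,4->2] -> levels [7 6 7 6 5]
  -> period-2 cycle: step 7 state = step 5 state; never stabilizes
  -> state at step 30: (30-5) mod 2 = 1, same as step 6 -> [5 7 5 7 7]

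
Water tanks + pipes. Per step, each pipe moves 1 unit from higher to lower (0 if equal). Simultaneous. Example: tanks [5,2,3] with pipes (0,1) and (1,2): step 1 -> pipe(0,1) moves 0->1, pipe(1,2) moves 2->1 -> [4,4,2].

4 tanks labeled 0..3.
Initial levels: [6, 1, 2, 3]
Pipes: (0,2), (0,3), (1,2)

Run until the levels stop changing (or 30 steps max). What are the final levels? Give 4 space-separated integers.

Answer: 2 2 4 4

Derivation:
Step 1: flows [0->2,0->3,2->1] -> levels [4 2 2 4]
Step 2: flows [0->2,0=3,1=2] -> levels [3 2 3 4]
Step 3: flows [0=2,3->0,2->1] -> levels [4 3 2 3]
Step 4: flows [0->2,0->3,1->2] -> levels [2 2 4 4]
Step 5: flows [2->0,3->0,2->1] -> levels [4 3 2 3]
  -> period-2 cycle: step 5 state = step 3 state; never stabilizes
  -> state at step 30: (30-3) mod 2 = 1, same as step 4 -> [2 2 4 4]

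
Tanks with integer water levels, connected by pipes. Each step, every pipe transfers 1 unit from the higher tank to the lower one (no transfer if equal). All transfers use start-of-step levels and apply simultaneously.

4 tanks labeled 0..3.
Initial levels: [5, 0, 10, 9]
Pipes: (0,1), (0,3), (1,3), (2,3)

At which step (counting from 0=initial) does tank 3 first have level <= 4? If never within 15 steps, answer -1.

Answer: -1

Derivation:
Step 1: flows [0->1,3->0,3->1,2->3] -> levels [5 2 9 8]
Step 2: flows [0->1,3->0,3->1,2->3] -> levels [5 4 8 7]
Step 3: flows [0->1,3->0,3->1,2->3] -> levels [5 6 7 6]
Step 4: flows [1->0,3->0,1=3,2->3] -> levels [7 5 6 6]
Step 5: flows [0->1,0->3,3->1,2=3] -> levels [5 7 6 6]
Step 6: flows [1->0,3->0,1->3,2=3] -> levels [7 5 6 6]
  -> period-2 cycle (repeats step 4); tank 3 never drops to <=4
Tank 3 never reaches <=4 within 15 steps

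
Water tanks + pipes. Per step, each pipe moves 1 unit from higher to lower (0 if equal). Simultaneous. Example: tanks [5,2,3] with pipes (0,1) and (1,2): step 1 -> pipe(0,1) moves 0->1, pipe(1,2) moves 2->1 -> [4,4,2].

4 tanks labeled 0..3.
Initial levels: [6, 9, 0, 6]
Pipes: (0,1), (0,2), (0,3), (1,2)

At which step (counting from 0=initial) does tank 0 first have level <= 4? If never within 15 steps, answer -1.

Step 1: flows [1->0,0->2,0=3,1->2] -> levels [6 7 2 6]
Step 2: flows [1->0,0->2,0=3,1->2] -> levels [6 5 4 6]
Step 3: flows [0->1,0->2,0=3,1->2] -> levels [4 5 6 6]
Tank 0 first reaches <=4 at step 3

Answer: 3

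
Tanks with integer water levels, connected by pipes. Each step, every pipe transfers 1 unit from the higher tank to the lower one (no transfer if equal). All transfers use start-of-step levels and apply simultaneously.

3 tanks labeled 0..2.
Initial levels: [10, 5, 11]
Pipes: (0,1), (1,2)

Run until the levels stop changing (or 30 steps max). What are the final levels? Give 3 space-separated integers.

Step 1: flows [0->1,2->1] -> levels [9 7 10]
Step 2: flows [0->1,2->1] -> levels [8 9 9]
Step 3: flows [1->0,1=2] -> levels [9 8 9]
Step 4: flows [0->1,2->1] -> levels [8 10 8]
Step 5: flows [1->0,1->2] -> levels [9 8 9]
  -> period-2 cycle: step 5 state = step 3 state; never stabilizes
  -> state at step 30: (30-3) mod 2 = 1, same as step 4 -> [8 10 8]

Answer: 8 10 8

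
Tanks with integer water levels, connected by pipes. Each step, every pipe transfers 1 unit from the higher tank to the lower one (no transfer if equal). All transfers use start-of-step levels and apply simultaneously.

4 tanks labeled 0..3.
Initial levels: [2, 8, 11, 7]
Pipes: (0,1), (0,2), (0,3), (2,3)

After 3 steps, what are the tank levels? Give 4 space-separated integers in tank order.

Answer: 5 7 8 8

Derivation:
Step 1: flows [1->0,2->0,3->0,2->3] -> levels [5 7 9 7]
Step 2: flows [1->0,2->0,3->0,2->3] -> levels [8 6 7 7]
Step 3: flows [0->1,0->2,0->3,2=3] -> levels [5 7 8 8]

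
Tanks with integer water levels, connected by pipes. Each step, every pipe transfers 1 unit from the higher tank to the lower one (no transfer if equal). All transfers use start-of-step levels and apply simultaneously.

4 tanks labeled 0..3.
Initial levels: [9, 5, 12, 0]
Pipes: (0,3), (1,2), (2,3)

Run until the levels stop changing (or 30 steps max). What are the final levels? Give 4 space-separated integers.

Answer: 7 6 8 5

Derivation:
Step 1: flows [0->3,2->1,2->3] -> levels [8 6 10 2]
Step 2: flows [0->3,2->1,2->3] -> levels [7 7 8 4]
Step 3: flows [0->3,2->1,2->3] -> levels [6 8 6 6]
Step 4: flows [0=3,1->2,2=3] -> levels [6 7 7 6]
Step 5: flows [0=3,1=2,2->3] -> levels [6 7 6 7]
Step 6: flows [3->0,1->2,3->2] -> levels [7 6 8 5]
Step 7: flows [0->3,2->1,2->3] -> levels [6 7 6 7]
  -> period-2 cycle: step 7 state = step 5 state; never stabilizes
  -> state at step 30: (30-5) mod 2 = 1, same as step 6 -> [7 6 8 5]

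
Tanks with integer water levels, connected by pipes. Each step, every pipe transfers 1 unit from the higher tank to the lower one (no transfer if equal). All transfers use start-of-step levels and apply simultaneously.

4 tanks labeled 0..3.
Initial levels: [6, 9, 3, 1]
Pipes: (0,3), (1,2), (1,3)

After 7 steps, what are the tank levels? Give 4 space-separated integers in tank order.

Step 1: flows [0->3,1->2,1->3] -> levels [5 7 4 3]
Step 2: flows [0->3,1->2,1->3] -> levels [4 5 5 5]
Step 3: flows [3->0,1=2,1=3] -> levels [5 5 5 4]
Step 4: flows [0->3,1=2,1->3] -> levels [4 4 5 6]
Step 5: flows [3->0,2->1,3->1] -> levels [5 6 4 4]
Step 6: flows [0->3,1->2,1->3] -> levels [4 4 5 6]
  -> period-2 cycle: step 6 state = step 4 state
  -> state at step 7: (7-4) mod 2 = 1, same as step 5 -> [5 6 4 4]

Answer: 5 6 4 4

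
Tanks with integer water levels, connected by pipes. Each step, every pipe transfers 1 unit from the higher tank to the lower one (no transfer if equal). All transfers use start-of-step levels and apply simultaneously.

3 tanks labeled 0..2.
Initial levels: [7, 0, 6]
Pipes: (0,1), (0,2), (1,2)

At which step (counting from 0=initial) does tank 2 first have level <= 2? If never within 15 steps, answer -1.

Step 1: flows [0->1,0->2,2->1] -> levels [5 2 6]
Step 2: flows [0->1,2->0,2->1] -> levels [5 4 4]
Step 3: flows [0->1,0->2,1=2] -> levels [3 5 5]
Step 4: flows [1->0,2->0,1=2] -> levels [5 4 4]
  -> period-2 cycle (repeats step 2); tank 2 never drops to <=2
Tank 2 never reaches <=2 within 15 steps

Answer: -1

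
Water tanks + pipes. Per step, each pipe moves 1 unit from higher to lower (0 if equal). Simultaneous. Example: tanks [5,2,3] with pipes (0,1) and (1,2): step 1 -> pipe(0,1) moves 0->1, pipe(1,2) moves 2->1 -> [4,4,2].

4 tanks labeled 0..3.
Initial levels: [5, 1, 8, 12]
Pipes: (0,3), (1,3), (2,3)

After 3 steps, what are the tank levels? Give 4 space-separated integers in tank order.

Step 1: flows [3->0,3->1,3->2] -> levels [6 2 9 9]
Step 2: flows [3->0,3->1,2=3] -> levels [7 3 9 7]
Step 3: flows [0=3,3->1,2->3] -> levels [7 4 8 7]

Answer: 7 4 8 7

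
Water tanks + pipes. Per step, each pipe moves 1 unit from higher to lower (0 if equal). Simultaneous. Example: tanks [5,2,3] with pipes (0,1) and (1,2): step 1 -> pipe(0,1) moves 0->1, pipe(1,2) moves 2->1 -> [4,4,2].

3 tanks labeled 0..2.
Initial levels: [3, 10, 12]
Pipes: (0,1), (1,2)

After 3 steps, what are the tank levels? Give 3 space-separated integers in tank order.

Answer: 6 9 10

Derivation:
Step 1: flows [1->0,2->1] -> levels [4 10 11]
Step 2: flows [1->0,2->1] -> levels [5 10 10]
Step 3: flows [1->0,1=2] -> levels [6 9 10]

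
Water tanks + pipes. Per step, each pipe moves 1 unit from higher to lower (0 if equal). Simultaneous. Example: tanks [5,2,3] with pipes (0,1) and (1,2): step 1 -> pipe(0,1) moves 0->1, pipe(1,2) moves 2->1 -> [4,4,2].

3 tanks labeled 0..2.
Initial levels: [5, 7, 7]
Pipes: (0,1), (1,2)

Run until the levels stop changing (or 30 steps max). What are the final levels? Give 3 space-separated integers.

Answer: 6 7 6

Derivation:
Step 1: flows [1->0,1=2] -> levels [6 6 7]
Step 2: flows [0=1,2->1] -> levels [6 7 6]
Step 3: flows [1->0,1->2] -> levels [7 5 7]
Step 4: flows [0->1,2->1] -> levels [6 7 6]
  -> period-2 cycle: step 4 state = step 2 state; never stabilizes
  -> state at step 30: (30-2) mod 2 = 0, same as step 2 -> [6 7 6]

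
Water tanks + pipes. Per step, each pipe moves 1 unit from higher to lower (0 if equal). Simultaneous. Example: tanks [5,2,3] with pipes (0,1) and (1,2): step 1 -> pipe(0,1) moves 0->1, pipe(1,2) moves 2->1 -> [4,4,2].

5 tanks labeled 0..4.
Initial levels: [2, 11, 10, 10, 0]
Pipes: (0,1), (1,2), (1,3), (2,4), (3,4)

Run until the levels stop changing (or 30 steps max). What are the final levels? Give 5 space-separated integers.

Answer: 6 7 6 6 8

Derivation:
Step 1: flows [1->0,1->2,1->3,2->4,3->4] -> levels [3 8 10 10 2]
Step 2: flows [1->0,2->1,3->1,2->4,3->4] -> levels [4 9 8 8 4]
Step 3: flows [1->0,1->2,1->3,2->4,3->4] -> levels [5 6 8 8 6]
Step 4: flows [1->0,2->1,3->1,2->4,3->4] -> levels [6 7 6 6 8]
Step 5: flows [1->0,1->2,1->3,4->2,4->3] -> levels [7 4 8 8 6]
Step 6: flows [0->1,2->1,3->1,2->4,3->4] -> levels [6 7 6 6 8]
  -> period-2 cycle: step 6 state = step 4 state; never stabilizes
  -> state at step 30: (30-4) mod 2 = 0, same as step 4 -> [6 7 6 6 8]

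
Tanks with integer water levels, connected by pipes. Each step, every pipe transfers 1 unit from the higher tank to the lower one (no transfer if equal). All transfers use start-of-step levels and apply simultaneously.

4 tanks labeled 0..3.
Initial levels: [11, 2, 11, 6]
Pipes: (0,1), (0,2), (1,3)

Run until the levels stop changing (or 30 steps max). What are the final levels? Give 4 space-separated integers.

Step 1: flows [0->1,0=2,3->1] -> levels [10 4 11 5]
Step 2: flows [0->1,2->0,3->1] -> levels [10 6 10 4]
Step 3: flows [0->1,0=2,1->3] -> levels [9 6 10 5]
Step 4: flows [0->1,2->0,1->3] -> levels [9 6 9 6]
Step 5: flows [0->1,0=2,1=3] -> levels [8 7 9 6]
Step 6: flows [0->1,2->0,1->3] -> levels [8 7 8 7]
Step 7: flows [0->1,0=2,1=3] -> levels [7 8 8 7]
Step 8: flows [1->0,2->0,1->3] -> levels [9 6 7 8]
Step 9: flows [0->1,0->2,3->1] -> levels [7 8 8 7]
  -> period-2 cycle: step 9 state = step 7 state; never stabilizes
  -> state at step 30: (30-7) mod 2 = 1, same as step 8 -> [9 6 7 8]

Answer: 9 6 7 8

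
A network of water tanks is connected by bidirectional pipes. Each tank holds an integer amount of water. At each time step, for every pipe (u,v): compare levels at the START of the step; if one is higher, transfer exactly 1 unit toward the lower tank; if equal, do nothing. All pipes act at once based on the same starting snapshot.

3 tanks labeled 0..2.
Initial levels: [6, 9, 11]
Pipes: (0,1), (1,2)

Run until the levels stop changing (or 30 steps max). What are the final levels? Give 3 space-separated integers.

Answer: 8 10 8

Derivation:
Step 1: flows [1->0,2->1] -> levels [7 9 10]
Step 2: flows [1->0,2->1] -> levels [8 9 9]
Step 3: flows [1->0,1=2] -> levels [9 8 9]
Step 4: flows [0->1,2->1] -> levels [8 10 8]
Step 5: flows [1->0,1->2] -> levels [9 8 9]
  -> period-2 cycle: step 5 state = step 3 state; never stabilizes
  -> state at step 30: (30-3) mod 2 = 1, same as step 4 -> [8 10 8]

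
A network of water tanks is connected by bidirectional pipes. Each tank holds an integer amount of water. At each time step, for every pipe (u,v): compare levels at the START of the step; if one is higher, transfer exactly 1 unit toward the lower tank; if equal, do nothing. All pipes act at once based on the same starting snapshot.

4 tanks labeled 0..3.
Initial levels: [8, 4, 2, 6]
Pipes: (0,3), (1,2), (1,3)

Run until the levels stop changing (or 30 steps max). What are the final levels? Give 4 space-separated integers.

Step 1: flows [0->3,1->2,3->1] -> levels [7 4 3 6]
Step 2: flows [0->3,1->2,3->1] -> levels [6 4 4 6]
Step 3: flows [0=3,1=2,3->1] -> levels [6 5 4 5]
Step 4: flows [0->3,1->2,1=3] -> levels [5 4 5 6]
Step 5: flows [3->0,2->1,3->1] -> levels [6 6 4 4]
Step 6: flows [0->3,1->2,1->3] -> levels [5 4 5 6]
  -> period-2 cycle: step 6 state = step 4 state; never stabilizes
  -> state at step 30: (30-4) mod 2 = 0, same as step 4 -> [5 4 5 6]

Answer: 5 4 5 6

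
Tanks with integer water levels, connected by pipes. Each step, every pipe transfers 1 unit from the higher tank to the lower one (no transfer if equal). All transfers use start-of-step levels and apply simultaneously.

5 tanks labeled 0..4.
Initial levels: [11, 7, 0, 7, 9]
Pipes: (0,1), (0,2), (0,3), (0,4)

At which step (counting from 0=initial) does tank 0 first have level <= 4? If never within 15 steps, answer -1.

Step 1: flows [0->1,0->2,0->3,0->4] -> levels [7 8 1 8 10]
Step 2: flows [1->0,0->2,3->0,4->0] -> levels [9 7 2 7 9]
Step 3: flows [0->1,0->2,0->3,0=4] -> levels [6 8 3 8 9]
Step 4: flows [1->0,0->2,3->0,4->0] -> levels [8 7 4 7 8]
Step 5: flows [0->1,0->2,0->3,0=4] -> levels [5 8 5 8 8]
Step 6: flows [1->0,0=2,3->0,4->0] -> levels [8 7 5 7 7]
Step 7: flows [0->1,0->2,0->3,0->4] -> levels [4 8 6 8 8]
Tank 0 first reaches <=4 at step 7

Answer: 7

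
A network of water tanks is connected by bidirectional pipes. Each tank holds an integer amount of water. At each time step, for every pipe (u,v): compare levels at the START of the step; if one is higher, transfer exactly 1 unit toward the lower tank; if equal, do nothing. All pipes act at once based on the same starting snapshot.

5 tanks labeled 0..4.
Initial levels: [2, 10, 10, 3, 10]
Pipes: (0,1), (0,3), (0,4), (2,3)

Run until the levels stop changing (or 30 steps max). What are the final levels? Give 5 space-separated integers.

Answer: 7 7 7 7 7

Derivation:
Step 1: flows [1->0,3->0,4->0,2->3] -> levels [5 9 9 3 9]
Step 2: flows [1->0,0->3,4->0,2->3] -> levels [6 8 8 5 8]
Step 3: flows [1->0,0->3,4->0,2->3] -> levels [7 7 7 7 7]
Step 4: flows [0=1,0=3,0=4,2=3] -> levels [7 7 7 7 7]
  -> stable (no change)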